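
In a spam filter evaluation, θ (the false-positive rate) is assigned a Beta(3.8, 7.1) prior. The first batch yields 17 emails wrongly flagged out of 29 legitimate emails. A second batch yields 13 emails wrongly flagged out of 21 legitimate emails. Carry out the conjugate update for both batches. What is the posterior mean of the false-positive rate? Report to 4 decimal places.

0.5550

The Beta prior is conjugate to a Binomial/Bernoulli likelihood; the update adds successes to α and failures to β.
After batch 1: Beta(3.8+17, 7.1+12) = Beta(20.8, 19.1).
After batch 2: Beta(20.8+13, 19.1+8) = Beta(33.8, 27.1).
Posterior mean = α/(α+β) = 33.8/60.9 = 0.5550.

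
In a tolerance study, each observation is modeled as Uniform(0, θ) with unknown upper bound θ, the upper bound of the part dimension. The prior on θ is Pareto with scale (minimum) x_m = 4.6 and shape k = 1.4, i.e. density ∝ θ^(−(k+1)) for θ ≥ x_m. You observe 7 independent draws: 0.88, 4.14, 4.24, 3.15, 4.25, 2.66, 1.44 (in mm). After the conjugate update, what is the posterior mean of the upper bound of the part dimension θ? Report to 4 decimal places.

5.2216

A Pareto(scale x_m, shape k) prior on the upper bound θ of Uniform(0, θ) is conjugate: posterior is Pareto(max(x_m, max xᵢ), k + n).
Sample maximum = 4.25; prior scale x_m = 4.6 → posterior scale = max = 4.60.
Posterior shape = 1.4 + 7 = 8.4.
E[θ|data] = k·x_m/(k−1) = 8.4·4.60/7.4 = 5.2216.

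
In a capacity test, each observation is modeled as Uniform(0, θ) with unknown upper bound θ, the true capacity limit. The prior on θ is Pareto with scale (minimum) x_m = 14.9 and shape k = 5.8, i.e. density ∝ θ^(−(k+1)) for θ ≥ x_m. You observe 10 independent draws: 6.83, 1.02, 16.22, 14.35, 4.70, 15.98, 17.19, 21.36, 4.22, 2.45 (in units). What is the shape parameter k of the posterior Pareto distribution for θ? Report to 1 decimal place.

A Pareto(scale x_m, shape k) prior on the upper bound θ of Uniform(0, θ) is conjugate: posterior is Pareto(max(x_m, max xᵢ), k + n).
Sample maximum = 21.36; prior scale x_m = 14.9 → posterior scale = max = 21.36.
Posterior shape = 5.8 + 10 = 15.8.
Posterior shape k = 15.8.

15.8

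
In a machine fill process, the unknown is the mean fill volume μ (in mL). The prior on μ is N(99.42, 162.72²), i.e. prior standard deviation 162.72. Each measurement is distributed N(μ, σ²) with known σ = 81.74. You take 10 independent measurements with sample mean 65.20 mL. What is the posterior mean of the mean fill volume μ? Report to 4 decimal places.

For Normal data with known variance σ², a Normal(μ₀, σ₀²) prior on μ is conjugate. Posterior precision = 1/σ₀² + n/σ²; posterior mean is the precision-weighted average of μ₀ and x̄.
n·x̄ = 10·65.20 = 652.
σ₀² = 162.72² = 26477.7984, σ² = 81.74² = 6681.4276; σ² + n·σ₀² = 6681.4276 + 10·26477.7984 = 271459.4116.
Posterior mean = (μ₀/σ₀² + n·x̄/σ²)/(1/σ₀² + n/σ²) = (σ²·μ₀ + σ₀²·n·x̄)/(σ² + n·σ₀²) = (6681.4276·99.42 + 26477.7984·652)/271459.4116 = 17927792.088792/271459.4116 = 66.0423.

66.0423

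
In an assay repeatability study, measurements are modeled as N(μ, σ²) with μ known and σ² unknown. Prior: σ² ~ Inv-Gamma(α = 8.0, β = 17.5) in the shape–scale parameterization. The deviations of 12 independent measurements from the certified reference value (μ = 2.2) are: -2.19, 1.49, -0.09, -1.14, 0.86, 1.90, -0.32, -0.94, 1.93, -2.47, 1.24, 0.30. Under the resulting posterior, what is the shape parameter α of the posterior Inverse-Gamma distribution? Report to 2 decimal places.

With known mean μ and an Inverse-Gamma(α, β) prior on σ², the Normal likelihood is conjugate: posterior is Inv-Gamma(α + n/2, β + Σ(xᵢ−μ)²/2).
Σ(xᵢ−μ)² = (-2.19)² + (1.49)² + (-0.09)² + (-1.14)² + (0.86)² + (1.90)² + (-0.32)² + (-0.94)² + (1.93)² + (-2.47)² + (1.24)² + (0.30)² = 25.1129.
Posterior: Inv-Gamma(8.0 + 12/2, 17.5 + 25.1129/2) = Inv-Gamma(14.00, 30.05645).
Posterior α = 14.00.

14.00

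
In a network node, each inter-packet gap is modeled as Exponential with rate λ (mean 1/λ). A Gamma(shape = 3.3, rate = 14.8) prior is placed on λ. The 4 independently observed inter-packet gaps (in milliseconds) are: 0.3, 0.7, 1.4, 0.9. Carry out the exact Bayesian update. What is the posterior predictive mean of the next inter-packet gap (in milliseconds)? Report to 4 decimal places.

2.8730

With a Gamma(shape α, rate β) prior on the exponential rate λ, the posterior after n observations with total T = Σxᵢ is Gamma(α+n, β+T).
Sum of observations T = 3.3 milliseconds; n = 4.
Posterior: Gamma(3.3+4, 14.8+3.3) = Gamma(7.3, 18.1).
The predictive distribution for the next observation is Lomax; its mean is β/(α−1) = 18.1/6.3 = 2.8730.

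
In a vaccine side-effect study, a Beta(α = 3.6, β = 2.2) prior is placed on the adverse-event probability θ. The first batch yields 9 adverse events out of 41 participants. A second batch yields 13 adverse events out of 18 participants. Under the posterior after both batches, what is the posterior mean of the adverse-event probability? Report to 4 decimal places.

0.3951

The Beta prior is conjugate to a Binomial/Bernoulli likelihood; the update adds successes to α and failures to β.
After batch 1: Beta(3.6+9, 2.2+32) = Beta(12.6, 34.2).
After batch 2: Beta(12.6+13, 34.2+5) = Beta(25.6, 39.2).
Posterior mean = α/(α+β) = 25.6/64.8 = 0.3951.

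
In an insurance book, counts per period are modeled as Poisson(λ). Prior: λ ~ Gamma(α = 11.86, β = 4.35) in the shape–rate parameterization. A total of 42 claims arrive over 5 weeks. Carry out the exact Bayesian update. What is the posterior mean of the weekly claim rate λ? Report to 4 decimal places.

5.7604

With a Gamma(shape α, rate β) prior, the Poisson likelihood is conjugate: the posterior is Gamma(α + ΣXᵢ, β + n).
Posterior: Gamma(α+S, β+n) = Gamma(11.86+42, 4.35+5) = Gamma(53.86, 9.35).
Posterior mean = α/β = 53.86/9.35 = 5.7604.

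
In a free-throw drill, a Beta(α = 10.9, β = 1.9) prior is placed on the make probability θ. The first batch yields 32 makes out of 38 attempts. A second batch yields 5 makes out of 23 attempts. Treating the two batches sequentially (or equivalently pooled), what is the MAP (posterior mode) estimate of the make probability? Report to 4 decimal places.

The Beta prior is conjugate to a Binomial/Bernoulli likelihood; the update adds successes to α and failures to β.
After batch 1: Beta(10.9+32, 1.9+6) = Beta(42.9, 7.9).
After batch 2: Beta(42.9+5, 7.9+18) = Beta(47.9, 25.9).
Mode of Beta(a,b) for a,b>1 is (a−1)/(a+b−2) = 46.9/71.8 = 0.6532.

0.6532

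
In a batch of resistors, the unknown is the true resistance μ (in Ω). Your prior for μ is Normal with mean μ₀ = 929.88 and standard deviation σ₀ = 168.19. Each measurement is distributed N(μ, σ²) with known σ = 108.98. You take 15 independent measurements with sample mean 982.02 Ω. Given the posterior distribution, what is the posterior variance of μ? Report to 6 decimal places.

770.217678

For Normal data with known variance σ², a Normal(μ₀, σ₀²) prior on μ is conjugate. Posterior precision = 1/σ₀² + n/σ²; posterior mean is the precision-weighted average of μ₀ and x̄.
σ₀² = 168.19² = 28287.8761, σ² = 108.98² = 11876.6404; σ² + n·σ₀² = 11876.6404 + 15·28287.8761 = 436194.7819.
Posterior precision = 1/σ₀² + n/σ² = 1/28287.8761 + 15/11876.6404 = (σ² + n·σ₀²)/(σ₀²σ²) = 436194.7819/(28287.8761·11876.6404); posterior variance σₙ² = σ₀²σ²/(σ² + n·σ₀²) = 28287.8761·11876.6404/436194.7819 = 770.217678.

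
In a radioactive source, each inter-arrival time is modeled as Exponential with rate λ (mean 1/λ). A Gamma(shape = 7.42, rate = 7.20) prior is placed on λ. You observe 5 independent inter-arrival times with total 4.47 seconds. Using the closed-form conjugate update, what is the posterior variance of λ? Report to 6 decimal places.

0.091197

With a Gamma(shape α, rate β) prior on the exponential rate λ, the posterior after n observations with total T = Σxᵢ is Gamma(α+n, β+T).
Posterior: Gamma(7.42+5, 7.20+4.47) = Gamma(12.42, 11.67).
Var = α/β² = 0.091197.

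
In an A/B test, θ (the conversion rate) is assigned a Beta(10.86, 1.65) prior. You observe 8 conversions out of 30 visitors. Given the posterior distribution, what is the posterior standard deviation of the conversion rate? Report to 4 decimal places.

The Beta prior is conjugate to a Binomial/Bernoulli likelihood; the update adds successes to α and failures to β.
Posterior: Beta(α+k, β+n−k) = Beta(10.86+8, 1.65+22) = Beta(18.86, 23.65).
Var = αβ/((α+β)²(α+β+1)) = 18.86·23.65/(42.51²·43.51) = 0.00567285; SD = √0.00567285 = 0.0753.

0.0753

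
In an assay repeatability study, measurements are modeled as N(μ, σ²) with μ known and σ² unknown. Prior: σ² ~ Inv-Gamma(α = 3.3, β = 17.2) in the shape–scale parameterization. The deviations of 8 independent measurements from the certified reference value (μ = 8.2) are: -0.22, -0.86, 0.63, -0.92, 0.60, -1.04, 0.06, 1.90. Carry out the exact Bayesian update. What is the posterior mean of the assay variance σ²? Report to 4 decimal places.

With known mean μ and an Inverse-Gamma(α, β) prior on σ², the Normal likelihood is conjugate: posterior is Inv-Gamma(α + n/2, β + Σ(xᵢ−μ)²/2).
Σ(xᵢ−μ)² = (-0.22)² + (-0.86)² + (0.63)² + (-0.92)² + (0.60)² + (-1.04)² + (0.06)² + (1.90)² = 7.0865.
Posterior: Inv-Gamma(3.3 + 8/2, 17.2 + 7.0865/2) = Inv-Gamma(7.30, 20.74325).
E[σ²|data] = β/(α−1) = 20.74325/6.30 = 3.2926.

3.2926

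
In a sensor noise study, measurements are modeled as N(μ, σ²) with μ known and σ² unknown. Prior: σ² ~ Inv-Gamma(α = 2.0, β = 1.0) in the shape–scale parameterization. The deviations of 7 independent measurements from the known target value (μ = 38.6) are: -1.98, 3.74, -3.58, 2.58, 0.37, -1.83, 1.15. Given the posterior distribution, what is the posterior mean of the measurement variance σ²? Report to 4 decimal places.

With known mean μ and an Inverse-Gamma(α, β) prior on σ², the Normal likelihood is conjugate: posterior is Inv-Gamma(α + n/2, β + Σ(xᵢ−μ)²/2).
Σ(xᵢ−μ)² = (-1.98)² + (3.74)² + (-3.58)² + (2.58)² + (0.37)² + (-1.83)² + (1.15)² = 42.1891.
Posterior: Inv-Gamma(2.0 + 7/2, 1.0 + 42.1891/2) = Inv-Gamma(5.50, 22.09455).
E[σ²|data] = β/(α−1) = 22.09455/4.50 = 4.9099.

4.9099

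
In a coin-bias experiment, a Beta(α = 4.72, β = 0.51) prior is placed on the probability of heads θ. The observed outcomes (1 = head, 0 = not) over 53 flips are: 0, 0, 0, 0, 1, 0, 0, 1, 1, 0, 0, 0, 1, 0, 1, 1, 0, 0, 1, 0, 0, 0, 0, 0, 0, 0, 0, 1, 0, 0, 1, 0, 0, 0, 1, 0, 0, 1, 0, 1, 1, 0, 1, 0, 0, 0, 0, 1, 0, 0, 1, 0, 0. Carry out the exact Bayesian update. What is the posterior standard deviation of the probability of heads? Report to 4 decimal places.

0.0622

The Beta prior is conjugate to a Binomial/Bernoulli likelihood; the update adds successes to α and failures to β.
Posterior: Beta(α+k, β+n−k) = Beta(4.72+16, 0.51+37) = Beta(20.72, 37.51).
Var = αβ/((α+β)²(α+β+1)) = 20.72·37.51/(58.23²·59.23) = 0.00386992; SD = √0.00386992 = 0.0622.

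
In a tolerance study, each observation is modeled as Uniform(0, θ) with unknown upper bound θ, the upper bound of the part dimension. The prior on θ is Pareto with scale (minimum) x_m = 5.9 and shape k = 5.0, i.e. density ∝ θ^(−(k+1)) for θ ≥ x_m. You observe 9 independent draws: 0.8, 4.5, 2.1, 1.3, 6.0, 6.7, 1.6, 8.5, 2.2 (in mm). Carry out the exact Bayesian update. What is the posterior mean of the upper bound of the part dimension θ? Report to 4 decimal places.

A Pareto(scale x_m, shape k) prior on the upper bound θ of Uniform(0, θ) is conjugate: posterior is Pareto(max(x_m, max xᵢ), k + n).
Sample maximum = 8.5; prior scale x_m = 5.9 → posterior scale = max = 8.5.
Posterior shape = 5.0 + 9 = 14.0.
E[θ|data] = k·x_m/(k−1) = 14.0·8.5/13.0 = 9.1538.

9.1538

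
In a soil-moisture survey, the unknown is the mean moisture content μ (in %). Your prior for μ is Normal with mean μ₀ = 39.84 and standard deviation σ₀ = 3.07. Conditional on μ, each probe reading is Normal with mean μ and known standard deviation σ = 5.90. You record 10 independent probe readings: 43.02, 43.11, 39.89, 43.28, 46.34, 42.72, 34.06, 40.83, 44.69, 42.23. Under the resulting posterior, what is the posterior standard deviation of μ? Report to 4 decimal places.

For Normal data with known variance σ², a Normal(μ₀, σ₀²) prior on μ is conjugate. Posterior precision = 1/σ₀² + n/σ²; posterior mean is the precision-weighted average of μ₀ and x̄.
σ₀² = 3.07² = 9.4249, σ² = 5.90² = 34.81; σ² + n·σ₀² = 34.81 + 10·9.4249 = 129.059.
Posterior precision = 1/σ₀² + n/σ² = 1/9.4249 + 10/34.81 = (σ² + n·σ₀²)/(σ₀²σ²) = 129.059/(9.4249·34.81); posterior variance σₙ² = σ₀²σ²/(σ² + n·σ₀²) = 9.4249·34.81/129.059 = 2.542099.
Posterior SD = √σₙ² = √(9.4249·34.81/129.059) = 1.5944.

1.5944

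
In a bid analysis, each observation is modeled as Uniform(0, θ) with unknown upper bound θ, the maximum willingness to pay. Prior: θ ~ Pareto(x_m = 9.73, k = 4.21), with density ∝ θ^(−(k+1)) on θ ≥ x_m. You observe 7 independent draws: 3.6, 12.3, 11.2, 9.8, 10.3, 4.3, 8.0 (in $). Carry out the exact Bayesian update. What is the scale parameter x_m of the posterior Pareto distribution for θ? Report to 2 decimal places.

A Pareto(scale x_m, shape k) prior on the upper bound θ of Uniform(0, θ) is conjugate: posterior is Pareto(max(x_m, max xᵢ), k + n).
Sample maximum = 12.3; prior scale x_m = 9.73 → posterior scale = max = 12.30.
Posterior shape = 4.21 + 7 = 11.21.
Posterior scale x_m = 12.30.

12.30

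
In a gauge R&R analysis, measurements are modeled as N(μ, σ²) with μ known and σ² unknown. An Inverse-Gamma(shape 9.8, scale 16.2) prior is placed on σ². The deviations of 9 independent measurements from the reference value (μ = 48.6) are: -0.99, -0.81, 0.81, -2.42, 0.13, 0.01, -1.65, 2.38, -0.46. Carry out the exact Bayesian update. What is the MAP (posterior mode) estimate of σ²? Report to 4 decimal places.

1.6067

With known mean μ and an Inverse-Gamma(α, β) prior on σ², the Normal likelihood is conjugate: posterior is Inv-Gamma(α + n/2, β + Σ(xᵢ−μ)²/2).
Σ(xᵢ−μ)² = (-0.99)² + (-0.81)² + (0.81)² + (-2.42)² + (0.13)² + (0.01)² + (-1.65)² + (2.38)² + (-0.46)² = 16.7642.
Posterior: Inv-Gamma(9.8 + 9/2, 16.2 + 16.7642/2) = Inv-Gamma(14.30, 24.58210).
Mode = β/(α+1) = 24.58210/15.30 = 1.6067.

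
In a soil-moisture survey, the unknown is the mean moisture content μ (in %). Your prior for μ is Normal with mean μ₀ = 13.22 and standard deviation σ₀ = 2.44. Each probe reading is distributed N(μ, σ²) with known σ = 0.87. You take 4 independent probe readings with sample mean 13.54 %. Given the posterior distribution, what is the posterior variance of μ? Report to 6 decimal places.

0.183396

For Normal data with known variance σ², a Normal(μ₀, σ₀²) prior on μ is conjugate. Posterior precision = 1/σ₀² + n/σ²; posterior mean is the precision-weighted average of μ₀ and x̄.
σ₀² = 2.44² = 5.9536, σ² = 0.87² = 0.7569; σ² + n·σ₀² = 0.7569 + 4·5.9536 = 24.5713.
Posterior precision = 1/σ₀² + n/σ² = 1/5.9536 + 4/0.7569 = (σ² + n·σ₀²)/(σ₀²σ²) = 24.5713/(5.9536·0.7569); posterior variance σₙ² = σ₀²σ²/(σ² + n·σ₀²) = 5.9536·0.7569/24.5713 = 0.183396.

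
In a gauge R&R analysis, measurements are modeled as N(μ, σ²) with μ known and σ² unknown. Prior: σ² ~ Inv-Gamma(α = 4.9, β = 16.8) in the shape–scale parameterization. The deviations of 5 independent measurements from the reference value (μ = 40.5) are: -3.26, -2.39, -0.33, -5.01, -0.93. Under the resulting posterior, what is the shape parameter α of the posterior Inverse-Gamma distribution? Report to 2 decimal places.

With known mean μ and an Inverse-Gamma(α, β) prior on σ², the Normal likelihood is conjugate: posterior is Inv-Gamma(α + n/2, β + Σ(xᵢ−μ)²/2).
Σ(xᵢ−μ)² = (-3.26)² + (-2.39)² + (-0.33)² + (-5.01)² + (-0.93)² = 42.4136.
Posterior: Inv-Gamma(4.9 + 5/2, 16.8 + 42.4136/2) = Inv-Gamma(7.40, 38.00680).
Posterior α = 7.40.

7.40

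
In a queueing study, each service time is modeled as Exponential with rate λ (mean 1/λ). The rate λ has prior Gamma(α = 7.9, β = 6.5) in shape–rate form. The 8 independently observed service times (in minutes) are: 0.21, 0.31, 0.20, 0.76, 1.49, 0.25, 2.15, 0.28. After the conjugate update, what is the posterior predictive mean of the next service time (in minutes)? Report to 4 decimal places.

With a Gamma(shape α, rate β) prior on the exponential rate λ, the posterior after n observations with total T = Σxᵢ is Gamma(α+n, β+T).
Sum of observations T = 5.65 minutes; n = 8.
Posterior: Gamma(7.9+8, 6.5+5.65) = Gamma(15.9, 12.15).
The predictive distribution for the next observation is Lomax; its mean is β/(α−1) = 12.15/14.9 = 0.8154.

0.8154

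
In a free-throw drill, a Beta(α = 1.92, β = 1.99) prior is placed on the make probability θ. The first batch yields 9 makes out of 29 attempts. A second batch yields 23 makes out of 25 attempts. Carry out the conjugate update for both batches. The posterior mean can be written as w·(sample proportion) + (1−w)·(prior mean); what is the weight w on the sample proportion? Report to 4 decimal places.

0.9325

The Beta prior is conjugate to a Binomial/Bernoulli likelihood; the update adds successes to α and failures to β.
Total number of attempts: n = 29 + 25 = 54.
Posterior mean = (α₀+k)/(α₀+β₀+n) = [n/(α₀+β₀+n)]·(k/n) + [(α₀+β₀)/(α₀+β₀+n)]·α₀/(α₀+β₀), so only n and the prior enter the weight.
The weight on the data is w = n/(α₀+β₀+n) = 54/(1.92+1.99+54) = 54/57.91 = 0.9325.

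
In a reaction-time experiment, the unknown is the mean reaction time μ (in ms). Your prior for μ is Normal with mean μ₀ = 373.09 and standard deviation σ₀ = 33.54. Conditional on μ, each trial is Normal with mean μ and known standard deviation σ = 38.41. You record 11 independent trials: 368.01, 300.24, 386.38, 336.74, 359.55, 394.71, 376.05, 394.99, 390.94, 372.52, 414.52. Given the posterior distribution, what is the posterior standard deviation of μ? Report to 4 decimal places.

For Normal data with known variance σ², a Normal(μ₀, σ₀²) prior on μ is conjugate. Posterior precision = 1/σ₀² + n/σ²; posterior mean is the precision-weighted average of μ₀ and x̄.
σ₀² = 33.54² = 1124.9316, σ² = 38.41² = 1475.3281; σ² + n·σ₀² = 1475.3281 + 11·1124.9316 = 13849.5757.
Posterior precision = 1/σ₀² + n/σ² = 1/1124.9316 + 11/1475.3281 = (σ² + n·σ₀²)/(σ₀²σ²) = 13849.5757/(1124.9316·1475.3281); posterior variance σₙ² = σ₀²σ²/(σ² + n·σ₀²) = 1124.9316·1475.3281/13849.5757 = 119.833505.
Posterior SD = √σₙ² = √(1124.9316·1475.3281/13849.5757) = 10.9468.

10.9468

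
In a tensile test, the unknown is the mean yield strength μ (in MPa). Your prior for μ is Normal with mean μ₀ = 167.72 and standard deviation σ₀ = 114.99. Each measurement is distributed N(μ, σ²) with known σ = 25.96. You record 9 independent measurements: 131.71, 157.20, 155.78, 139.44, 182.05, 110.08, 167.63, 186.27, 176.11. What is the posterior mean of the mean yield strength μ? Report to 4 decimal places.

156.3168

For Normal data with known variance σ², a Normal(μ₀, σ₀²) prior on μ is conjugate. Posterior precision = 1/σ₀² + n/σ²; posterior mean is the precision-weighted average of μ₀ and x̄.
Σxᵢ = 131.71 + 157.20 + 155.78 + 139.44 + 182.05 + 110.08 + 167.63 + 186.27 + 176.11 = 1406.27, so n·x̄ = 1406.27.
σ₀² = 114.99² = 13222.7001, σ² = 25.96² = 673.9216; σ² + n·σ₀² = 673.9216 + 9·13222.7001 = 119678.2225.
Posterior mean = (μ₀/σ₀² + n·x̄/σ²)/(1/σ₀² + n/σ²) = (σ²·μ₀ + σ₀²·n·x̄)/(σ² + n·σ₀²) = (673.9216·167.72 + 13222.7001·1406.27)/119678.2225 = 18707716.600379/119678.2225 = 156.3168.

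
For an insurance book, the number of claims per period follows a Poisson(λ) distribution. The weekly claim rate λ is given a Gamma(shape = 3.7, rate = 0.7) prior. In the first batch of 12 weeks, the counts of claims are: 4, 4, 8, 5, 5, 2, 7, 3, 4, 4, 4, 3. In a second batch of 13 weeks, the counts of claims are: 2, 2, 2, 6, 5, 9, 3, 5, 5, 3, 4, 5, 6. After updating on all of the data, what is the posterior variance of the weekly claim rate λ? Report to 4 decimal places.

0.1721

With a Gamma(shape α, rate β) prior, the Poisson likelihood is conjugate: the posterior is Gamma(α + ΣXᵢ, β + n).
Batch 1: sum of counts S = 53 over n = 12 weeks.
After batch 1: Gamma(α+S, β+n) = Gamma(3.7+53, 0.7+12) = Gamma(56.7, 12.7).
Batch 2: sum of counts S = 57 over n = 13 weeks.
After batch 2: Gamma(α+S, β+n) = Gamma(56.7+57, 12.7+13) = Gamma(113.7, 25.7).
Var = α/β² = 113.7/25.7² = 0.1721.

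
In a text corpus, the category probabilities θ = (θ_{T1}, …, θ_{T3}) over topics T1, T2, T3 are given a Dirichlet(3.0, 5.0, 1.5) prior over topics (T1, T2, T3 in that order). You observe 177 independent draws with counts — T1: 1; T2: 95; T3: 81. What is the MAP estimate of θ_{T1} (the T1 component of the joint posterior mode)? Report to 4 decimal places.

The Dirichlet prior is conjugate to the Multinomial likelihood: each posterior αⱼ = prior αⱼ + observed count nⱼ.
Posterior concentration: (4.0, 100.0, 82.5), total = 186.5.
Joint mode component: (α_{T1}−1)/(Σα−K) = 3.0/183.5 = 0.0163.

0.0163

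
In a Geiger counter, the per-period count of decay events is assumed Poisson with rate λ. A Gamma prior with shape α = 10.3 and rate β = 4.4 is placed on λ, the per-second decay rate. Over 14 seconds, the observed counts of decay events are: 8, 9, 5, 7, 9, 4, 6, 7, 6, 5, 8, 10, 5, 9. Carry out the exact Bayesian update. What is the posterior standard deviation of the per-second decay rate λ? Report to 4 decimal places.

0.5656

With a Gamma(shape α, rate β) prior, the Poisson likelihood is conjugate: the posterior is Gamma(α + ΣXᵢ, β + n).
Sum of counts S = 98 over n = 14 seconds.
Posterior: Gamma(α+S, β+n) = Gamma(10.3+98, 4.4+14) = Gamma(108.3, 18.4).
SD = √α/β = √108.3/18.4 = 0.5656.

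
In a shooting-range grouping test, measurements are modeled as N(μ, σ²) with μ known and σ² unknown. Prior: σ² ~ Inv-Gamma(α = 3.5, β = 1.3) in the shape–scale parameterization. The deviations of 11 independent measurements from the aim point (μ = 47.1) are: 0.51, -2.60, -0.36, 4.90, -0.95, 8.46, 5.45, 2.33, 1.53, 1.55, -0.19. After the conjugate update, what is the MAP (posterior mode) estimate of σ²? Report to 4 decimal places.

With known mean μ and an Inverse-Gamma(α, β) prior on σ², the Normal likelihood is conjugate: posterior is Inv-Gamma(α + n/2, β + Σ(xᵢ−μ)²/2).
Σ(xᵢ−μ)² = (0.51)² + (-2.60)² + (-0.36)² + (4.90)² + (-0.95)² + (8.46)² + (5.45)² + (2.33)² + (1.53)² + (1.55)² + (-0.19)² = 143.5447.
Posterior: Inv-Gamma(3.5 + 11/2, 1.3 + 143.5447/2) = Inv-Gamma(9.00, 73.07235).
Mode = β/(α+1) = 73.07235/10.00 = 7.3072.

7.3072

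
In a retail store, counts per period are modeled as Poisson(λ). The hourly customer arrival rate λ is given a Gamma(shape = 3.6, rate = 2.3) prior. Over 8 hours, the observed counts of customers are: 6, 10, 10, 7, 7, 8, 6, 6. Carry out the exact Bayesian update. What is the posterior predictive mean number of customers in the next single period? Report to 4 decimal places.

6.1748

With a Gamma(shape α, rate β) prior, the Poisson likelihood is conjugate: the posterior is Gamma(α + ΣXᵢ, β + n).
Sum of counts S = 60 over n = 8 hours.
Posterior: Gamma(α+S, β+n) = Gamma(3.6+60, 2.3+8) = Gamma(63.6, 10.3).
The predictive distribution for one future period is NegBinom with mean α/β = 6.1748.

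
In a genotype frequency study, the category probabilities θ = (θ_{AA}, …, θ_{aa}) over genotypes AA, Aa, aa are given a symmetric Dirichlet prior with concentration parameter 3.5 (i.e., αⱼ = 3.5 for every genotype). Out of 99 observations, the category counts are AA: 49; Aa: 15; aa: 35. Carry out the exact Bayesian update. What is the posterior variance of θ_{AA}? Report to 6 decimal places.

The Dirichlet prior is conjugate to the Multinomial likelihood: each posterior αⱼ = prior αⱼ + observed count nⱼ.
Posterior concentration: (52.5, 18.5, 38.5), total = 109.5.
Var[θ_j] = α_j(Σα−α_j)/((Σα)²(Σα+1)) = 52.5·57.0/(109.5²·110.5) = 0.002259.

0.002259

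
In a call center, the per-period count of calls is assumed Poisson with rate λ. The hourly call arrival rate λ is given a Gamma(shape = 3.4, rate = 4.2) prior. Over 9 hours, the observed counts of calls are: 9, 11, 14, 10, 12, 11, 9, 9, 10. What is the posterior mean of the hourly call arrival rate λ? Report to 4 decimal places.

With a Gamma(shape α, rate β) prior, the Poisson likelihood is conjugate: the posterior is Gamma(α + ΣXᵢ, β + n).
Sum of counts S = 95 over n = 9 hours.
Posterior: Gamma(α+S, β+n) = Gamma(3.4+95, 4.2+9) = Gamma(98.4, 13.2).
Posterior mean = α/β = 98.4/13.2 = 7.4545.

7.4545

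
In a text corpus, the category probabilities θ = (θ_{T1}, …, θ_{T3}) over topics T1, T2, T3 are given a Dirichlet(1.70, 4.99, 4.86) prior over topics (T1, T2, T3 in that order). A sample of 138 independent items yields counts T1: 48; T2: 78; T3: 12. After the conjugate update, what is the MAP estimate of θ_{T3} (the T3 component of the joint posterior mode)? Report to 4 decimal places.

The Dirichlet prior is conjugate to the Multinomial likelihood: each posterior αⱼ = prior αⱼ + observed count nⱼ.
Posterior concentration: (49.70, 82.99, 16.86), total = 149.55.
Joint mode component: (α_{T3}−1)/(Σα−K) = 15.86/146.55 = 0.1082.

0.1082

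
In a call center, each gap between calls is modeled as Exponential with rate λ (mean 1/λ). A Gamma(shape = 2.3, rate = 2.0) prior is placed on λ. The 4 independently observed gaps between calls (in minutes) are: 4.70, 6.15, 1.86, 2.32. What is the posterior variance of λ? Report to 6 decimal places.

0.021723

With a Gamma(shape α, rate β) prior on the exponential rate λ, the posterior after n observations with total T = Σxᵢ is Gamma(α+n, β+T).
Sum of observations T = 15.03 minutes; n = 4.
Posterior: Gamma(2.3+4, 2.0+15.03) = Gamma(6.3, 17.03).
Var = α/β² = 0.021723.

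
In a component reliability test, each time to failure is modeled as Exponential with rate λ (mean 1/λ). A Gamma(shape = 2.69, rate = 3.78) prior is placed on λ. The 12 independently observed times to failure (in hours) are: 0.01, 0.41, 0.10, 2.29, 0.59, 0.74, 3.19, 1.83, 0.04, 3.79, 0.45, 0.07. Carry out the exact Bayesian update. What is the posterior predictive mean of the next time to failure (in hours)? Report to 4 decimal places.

1.2630

With a Gamma(shape α, rate β) prior on the exponential rate λ, the posterior after n observations with total T = Σxᵢ is Gamma(α+n, β+T).
Sum of observations T = 13.51 hours; n = 12.
Posterior: Gamma(2.69+12, 3.78+13.51) = Gamma(14.69, 17.29).
The predictive distribution for the next observation is Lomax; its mean is β/(α−1) = 17.29/13.69 = 1.2630.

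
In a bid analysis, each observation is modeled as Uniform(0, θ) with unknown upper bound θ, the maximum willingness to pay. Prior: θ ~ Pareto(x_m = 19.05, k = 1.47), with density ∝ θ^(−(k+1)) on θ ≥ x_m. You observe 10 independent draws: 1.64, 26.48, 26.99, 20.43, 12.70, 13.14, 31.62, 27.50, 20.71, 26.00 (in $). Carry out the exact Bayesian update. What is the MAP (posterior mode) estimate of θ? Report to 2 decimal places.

31.62

A Pareto(scale x_m, shape k) prior on the upper bound θ of Uniform(0, θ) is conjugate: posterior is Pareto(max(x_m, max xᵢ), k + n).
Sample maximum = 31.62; prior scale x_m = 19.05 → posterior scale = max = 31.62.
Posterior shape = 1.47 + 10 = 11.47.
The Pareto density is decreasing on [x_m, ∞), so the mode is x_m = 31.62.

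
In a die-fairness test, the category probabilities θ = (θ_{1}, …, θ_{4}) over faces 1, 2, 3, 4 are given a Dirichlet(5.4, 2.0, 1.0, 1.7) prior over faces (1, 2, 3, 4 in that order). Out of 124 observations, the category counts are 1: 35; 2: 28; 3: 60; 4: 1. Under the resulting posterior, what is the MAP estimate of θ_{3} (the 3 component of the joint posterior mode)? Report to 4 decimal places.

The Dirichlet prior is conjugate to the Multinomial likelihood: each posterior αⱼ = prior αⱼ + observed count nⱼ.
Posterior concentration: (40.4, 30.0, 61.0, 2.7), total = 134.1.
Joint mode component: (α_{3}−1)/(Σα−K) = 60.0/130.1 = 0.4612.

0.4612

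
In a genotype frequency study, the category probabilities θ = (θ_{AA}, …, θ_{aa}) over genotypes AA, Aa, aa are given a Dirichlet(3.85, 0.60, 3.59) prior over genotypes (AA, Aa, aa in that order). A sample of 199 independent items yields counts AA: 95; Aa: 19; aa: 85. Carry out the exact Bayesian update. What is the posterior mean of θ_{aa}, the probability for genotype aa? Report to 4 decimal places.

0.4279

The Dirichlet prior is conjugate to the Multinomial likelihood: each posterior αⱼ = prior αⱼ + observed count nⱼ.
Posterior concentration: (98.85, 19.60, 88.59), total = 207.04.
E[θ_{aa}|data] = α_{aa}/Σα = 88.59/207.04 = 0.4279.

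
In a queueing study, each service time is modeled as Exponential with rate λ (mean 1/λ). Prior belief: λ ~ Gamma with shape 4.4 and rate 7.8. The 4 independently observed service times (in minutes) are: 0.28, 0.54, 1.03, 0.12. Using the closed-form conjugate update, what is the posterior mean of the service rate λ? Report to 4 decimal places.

With a Gamma(shape α, rate β) prior on the exponential rate λ, the posterior after n observations with total T = Σxᵢ is Gamma(α+n, β+T).
Sum of observations T = 1.97 minutes; n = 4.
Posterior: Gamma(4.4+4, 7.8+1.97) = Gamma(8.4, 9.77).
Posterior mean of λ = α/β = 8.4/9.77 = 0.8598.

0.8598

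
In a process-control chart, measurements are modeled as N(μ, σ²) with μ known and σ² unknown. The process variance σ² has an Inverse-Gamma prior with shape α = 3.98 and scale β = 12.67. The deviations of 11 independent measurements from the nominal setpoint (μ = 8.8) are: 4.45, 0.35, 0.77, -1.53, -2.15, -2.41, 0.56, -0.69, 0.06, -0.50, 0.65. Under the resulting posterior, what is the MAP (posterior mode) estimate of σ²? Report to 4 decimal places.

With known mean μ and an Inverse-Gamma(α, β) prior on σ², the Normal likelihood is conjugate: posterior is Inv-Gamma(α + n/2, β + Σ(xᵢ−μ)²/2).
Σ(xᵢ−μ)² = (4.45)² + (0.35)² + (0.77)² + (-1.53)² + (-2.15)² + (-2.41)² + (0.56)² + (-0.69)² + (0.06)² + (-0.50)² + (0.65)² = 34.7552.
Posterior: Inv-Gamma(3.98 + 11/2, 12.67 + 34.7552/2) = Inv-Gamma(9.48, 30.04760).
Mode = β/(α+1) = 30.04760/10.48 = 2.8671.

2.8671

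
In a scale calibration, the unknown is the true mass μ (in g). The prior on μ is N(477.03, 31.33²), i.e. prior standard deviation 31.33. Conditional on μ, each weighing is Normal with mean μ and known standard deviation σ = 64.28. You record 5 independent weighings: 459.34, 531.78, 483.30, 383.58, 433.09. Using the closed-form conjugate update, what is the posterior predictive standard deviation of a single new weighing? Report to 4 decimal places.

67.6800

For Normal data with known variance σ², a Normal(μ₀, σ₀²) prior on μ is conjugate. Posterior precision = 1/σ₀² + n/σ²; posterior mean is the precision-weighted average of μ₀ and x̄.
σ₀² = 31.33² = 981.5689, σ² = 64.28² = 4131.9184; σ² + n·σ₀² = 4131.9184 + 5·981.5689 = 9039.7629.
Posterior precision = 1/σ₀² + n/σ² = 1/981.5689 + 5/4131.9184 = (σ² + n·σ₀²)/(σ₀²σ²) = 9039.7629/(981.5689·4131.9184); posterior variance σₙ² = σ₀²σ²/(σ² + n·σ₀²) = 981.5689·4131.9184/9039.7629 = 448.658073.
Predictive variance for one new observation = σₙ² + σ² = 981.5689·4131.9184/9039.7629 + 4131.9184 = σ²·(σ₀² + 9039.7629)/9039.7629 = 4131.9184·10021.3318/9039.7629 = 4580.576473; SD = √(4131.9184·10021.3318/9039.7629) = 67.6800.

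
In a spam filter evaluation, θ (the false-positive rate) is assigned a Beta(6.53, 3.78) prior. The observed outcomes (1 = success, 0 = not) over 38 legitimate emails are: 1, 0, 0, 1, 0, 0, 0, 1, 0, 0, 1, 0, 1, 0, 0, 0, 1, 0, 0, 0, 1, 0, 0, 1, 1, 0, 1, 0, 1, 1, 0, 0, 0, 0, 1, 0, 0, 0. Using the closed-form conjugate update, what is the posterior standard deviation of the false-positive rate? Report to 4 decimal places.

The Beta prior is conjugate to a Binomial/Bernoulli likelihood; the update adds successes to α and failures to β.
Posterior: Beta(α+k, β+n−k) = Beta(6.53+13, 3.78+25) = Beta(19.53, 28.78).
Var = αβ/((α+β)²(α+β+1)) = 19.53·28.78/(48.31²·49.31) = 0.00488409; SD = √0.00488409 = 0.0699.

0.0699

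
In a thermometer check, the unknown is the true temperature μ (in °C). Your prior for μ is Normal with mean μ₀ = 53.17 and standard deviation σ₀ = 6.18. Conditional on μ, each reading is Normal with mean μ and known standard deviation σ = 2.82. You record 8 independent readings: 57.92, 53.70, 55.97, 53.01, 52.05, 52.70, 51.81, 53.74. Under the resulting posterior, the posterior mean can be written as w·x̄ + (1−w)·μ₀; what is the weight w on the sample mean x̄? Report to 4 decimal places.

0.9746

For Normal data with known variance σ², a Normal(μ₀, σ₀²) prior on μ is conjugate. Posterior precision = 1/σ₀² + n/σ²; posterior mean is the precision-weighted average of μ₀ and x̄.
σ₀² = 6.18² = 38.1924, σ² = 2.82² = 7.9524. Prior precision 1/σ₀² = 1/38.1924; data precision n/σ² = 8/7.9524.
w = (n/σ²)/(1/σ₀² + n/σ²) = n·σ₀²/(σ² + n·σ₀²) = 8·38.1924/(7.9524 + 8·38.1924) = 305.5392/313.4916 = 0.9746.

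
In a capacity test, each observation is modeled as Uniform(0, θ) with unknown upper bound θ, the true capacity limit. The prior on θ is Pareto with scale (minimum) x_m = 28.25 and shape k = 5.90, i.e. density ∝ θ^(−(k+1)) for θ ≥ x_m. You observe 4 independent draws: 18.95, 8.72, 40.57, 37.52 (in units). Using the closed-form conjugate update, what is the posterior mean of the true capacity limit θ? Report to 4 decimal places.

45.1284

A Pareto(scale x_m, shape k) prior on the upper bound θ of Uniform(0, θ) is conjugate: posterior is Pareto(max(x_m, max xᵢ), k + n).
Sample maximum = 40.57; prior scale x_m = 28.25 → posterior scale = max = 40.57.
Posterior shape = 5.90 + 4 = 9.90.
E[θ|data] = k·x_m/(k−1) = 9.90·40.57/8.90 = 45.1284.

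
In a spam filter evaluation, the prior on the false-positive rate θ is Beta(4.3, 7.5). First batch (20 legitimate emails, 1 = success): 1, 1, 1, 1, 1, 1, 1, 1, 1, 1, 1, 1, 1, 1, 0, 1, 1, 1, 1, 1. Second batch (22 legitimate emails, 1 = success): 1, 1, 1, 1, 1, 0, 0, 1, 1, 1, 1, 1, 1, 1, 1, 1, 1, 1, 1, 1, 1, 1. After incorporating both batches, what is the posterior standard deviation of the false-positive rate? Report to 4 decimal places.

0.0535

The Beta prior is conjugate to a Binomial/Bernoulli likelihood; the update adds successes to α and failures to β.
After batch 1: Beta(4.3+19, 7.5+1) = Beta(23.3, 8.5).
After batch 2: Beta(23.3+20, 8.5+2) = Beta(43.3, 10.5).
Var = αβ/((α+β)²(α+β+1)) = 43.3·10.5/(53.8²·54.8) = 0.00286637; SD = √0.00286637 = 0.0535.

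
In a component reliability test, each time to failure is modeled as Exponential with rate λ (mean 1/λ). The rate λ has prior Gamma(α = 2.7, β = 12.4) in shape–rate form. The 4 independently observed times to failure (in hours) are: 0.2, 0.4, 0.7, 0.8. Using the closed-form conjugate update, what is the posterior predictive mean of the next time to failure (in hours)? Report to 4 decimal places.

With a Gamma(shape α, rate β) prior on the exponential rate λ, the posterior after n observations with total T = Σxᵢ is Gamma(α+n, β+T).
Sum of observations T = 2.1 hours; n = 4.
Posterior: Gamma(2.7+4, 12.4+2.1) = Gamma(6.7, 14.5).
The predictive distribution for the next observation is Lomax; its mean is β/(α−1) = 14.5/5.7 = 2.5439.

2.5439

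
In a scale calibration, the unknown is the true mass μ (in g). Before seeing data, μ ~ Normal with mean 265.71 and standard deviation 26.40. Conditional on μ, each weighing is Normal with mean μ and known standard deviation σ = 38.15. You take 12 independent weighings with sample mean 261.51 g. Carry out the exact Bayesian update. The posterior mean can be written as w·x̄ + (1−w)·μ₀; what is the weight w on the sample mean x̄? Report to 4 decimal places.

For Normal data with known variance σ², a Normal(μ₀, σ₀²) prior on μ is conjugate. Posterior precision = 1/σ₀² + n/σ²; posterior mean is the precision-weighted average of μ₀ and x̄.
σ₀² = 26.40² = 696.96, σ² = 38.15² = 1455.4225. Prior precision 1/σ₀² = 1/696.96; data precision n/σ² = 12/1455.4225.
w = (n/σ²)/(1/σ₀² + n/σ²) = n·σ₀²/(σ² + n·σ₀²) = 12·696.96/(1455.4225 + 12·696.96) = 8363.52/9818.9425 = 0.8518.

0.8518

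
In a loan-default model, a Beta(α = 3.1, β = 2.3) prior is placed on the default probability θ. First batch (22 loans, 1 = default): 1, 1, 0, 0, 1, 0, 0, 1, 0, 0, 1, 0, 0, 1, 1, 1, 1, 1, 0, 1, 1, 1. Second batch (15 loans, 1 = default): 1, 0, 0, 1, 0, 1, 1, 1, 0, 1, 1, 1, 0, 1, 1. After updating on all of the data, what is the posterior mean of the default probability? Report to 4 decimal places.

The Beta prior is conjugate to a Binomial/Bernoulli likelihood; the update adds successes to α and failures to β.
After batch 1: Beta(3.1+13, 2.3+9) = Beta(16.1, 11.3).
After batch 2: Beta(16.1+10, 11.3+5) = Beta(26.1, 16.3).
Posterior mean = α/(α+β) = 26.1/42.4 = 0.6156.

0.6156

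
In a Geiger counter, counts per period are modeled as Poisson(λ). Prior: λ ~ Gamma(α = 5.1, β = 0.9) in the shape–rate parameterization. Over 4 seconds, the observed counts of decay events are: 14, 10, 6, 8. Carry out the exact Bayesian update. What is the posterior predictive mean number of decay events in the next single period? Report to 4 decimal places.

With a Gamma(shape α, rate β) prior, the Poisson likelihood is conjugate: the posterior is Gamma(α + ΣXᵢ, β + n).
Sum of counts S = 38 over n = 4 seconds.
Posterior: Gamma(α+S, β+n) = Gamma(5.1+38, 0.9+4) = Gamma(43.1, 4.9).
The predictive distribution for one future period is NegBinom with mean α/β = 8.7959.

8.7959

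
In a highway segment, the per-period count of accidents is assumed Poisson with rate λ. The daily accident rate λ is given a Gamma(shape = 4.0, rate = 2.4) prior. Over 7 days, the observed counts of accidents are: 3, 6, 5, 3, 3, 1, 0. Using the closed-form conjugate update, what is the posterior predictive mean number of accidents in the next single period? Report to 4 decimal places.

With a Gamma(shape α, rate β) prior, the Poisson likelihood is conjugate: the posterior is Gamma(α + ΣXᵢ, β + n).
Sum of counts S = 21 over n = 7 days.
Posterior: Gamma(α+S, β+n) = Gamma(4.0+21, 2.4+7) = Gamma(25.0, 9.4).
The predictive distribution for one future period is NegBinom with mean α/β = 2.6596.

2.6596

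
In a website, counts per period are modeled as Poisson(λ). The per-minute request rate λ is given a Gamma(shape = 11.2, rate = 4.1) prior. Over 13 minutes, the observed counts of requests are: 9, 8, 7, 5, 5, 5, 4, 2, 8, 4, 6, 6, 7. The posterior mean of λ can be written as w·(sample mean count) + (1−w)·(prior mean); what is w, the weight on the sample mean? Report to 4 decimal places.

With a Gamma(shape α, rate β) prior, the Poisson likelihood is conjugate: the posterior is Gamma(α + ΣXᵢ, β + n).
Posterior mean = (α₀+S)/(β₀+n) = [n/(β₀+n)]·(S/n) + [β₀/(β₀+n)]·(α₀/β₀), so only n and β₀ enter the weight.
Weight on data w = n/(β₀+n) = 13/(4.1+13) = 13/17.1 = 0.7602.

0.7602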